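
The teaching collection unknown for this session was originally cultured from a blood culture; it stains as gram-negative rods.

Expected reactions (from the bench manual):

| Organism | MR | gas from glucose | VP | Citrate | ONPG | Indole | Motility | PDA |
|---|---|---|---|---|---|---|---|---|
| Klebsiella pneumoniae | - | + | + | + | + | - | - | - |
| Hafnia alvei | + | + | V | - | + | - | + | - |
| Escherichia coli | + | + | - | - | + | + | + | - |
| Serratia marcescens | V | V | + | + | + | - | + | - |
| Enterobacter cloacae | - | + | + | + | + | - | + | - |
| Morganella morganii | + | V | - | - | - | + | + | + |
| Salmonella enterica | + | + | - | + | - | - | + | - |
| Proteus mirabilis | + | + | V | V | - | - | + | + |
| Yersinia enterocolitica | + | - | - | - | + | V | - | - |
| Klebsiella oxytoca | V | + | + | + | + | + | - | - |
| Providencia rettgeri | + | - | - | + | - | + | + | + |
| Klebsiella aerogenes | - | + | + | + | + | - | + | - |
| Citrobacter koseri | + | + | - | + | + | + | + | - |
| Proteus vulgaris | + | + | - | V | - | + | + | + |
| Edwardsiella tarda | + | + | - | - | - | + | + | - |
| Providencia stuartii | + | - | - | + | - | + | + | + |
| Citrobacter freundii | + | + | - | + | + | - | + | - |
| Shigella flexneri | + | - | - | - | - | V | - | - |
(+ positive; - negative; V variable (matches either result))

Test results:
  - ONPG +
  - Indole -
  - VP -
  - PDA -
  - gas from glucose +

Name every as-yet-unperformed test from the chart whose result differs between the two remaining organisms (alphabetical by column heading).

PDA -: excludes 5 organisms — 13 left.
VP -: excludes 5 organisms — 8 left.
ONPG +: excludes Salmonella enterica, Edwardsiella tarda, Shigella flexneri — 5 left.
gas from glucose +: excludes Yersinia enterocolitica — 4 left.
Indole -: excludes Escherichia coli, Citrobacter koseri — 2 left.
Two candidates remain: Citrobacter freundii and Hafnia alvei.
  MR: + vs + — same for both, does not separate.
  Citrate: Citrobacter freundii +, Hafnia alvei - — discriminates.
  Motility: + vs + — same for both, does not separate.

Citrate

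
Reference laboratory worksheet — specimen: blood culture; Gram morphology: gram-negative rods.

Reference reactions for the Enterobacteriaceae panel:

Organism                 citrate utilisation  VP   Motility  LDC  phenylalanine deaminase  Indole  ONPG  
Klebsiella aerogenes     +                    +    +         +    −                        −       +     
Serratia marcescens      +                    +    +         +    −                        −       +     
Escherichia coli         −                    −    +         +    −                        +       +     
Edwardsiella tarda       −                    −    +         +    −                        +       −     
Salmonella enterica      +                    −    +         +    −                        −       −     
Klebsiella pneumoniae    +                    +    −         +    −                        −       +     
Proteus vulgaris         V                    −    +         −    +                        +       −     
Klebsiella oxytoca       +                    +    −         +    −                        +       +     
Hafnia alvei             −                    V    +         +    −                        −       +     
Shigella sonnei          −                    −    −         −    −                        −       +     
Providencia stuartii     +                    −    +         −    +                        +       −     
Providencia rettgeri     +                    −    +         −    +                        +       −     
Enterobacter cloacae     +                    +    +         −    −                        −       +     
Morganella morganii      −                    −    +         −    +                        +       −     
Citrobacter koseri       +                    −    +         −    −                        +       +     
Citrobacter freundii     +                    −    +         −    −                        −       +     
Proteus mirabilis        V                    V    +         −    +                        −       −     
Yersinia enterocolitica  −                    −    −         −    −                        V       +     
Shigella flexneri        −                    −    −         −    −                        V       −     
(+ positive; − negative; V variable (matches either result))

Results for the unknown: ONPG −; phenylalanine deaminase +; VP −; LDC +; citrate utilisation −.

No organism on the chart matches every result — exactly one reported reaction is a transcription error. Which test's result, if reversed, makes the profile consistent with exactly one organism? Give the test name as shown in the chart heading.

As reported, no row in the chart matches all 5 reactions.
Reversing LDC → 3 organisms match (not unique).
Reversing phenylalanine deaminase (to −) → unique match: Edwardsiella tarda.
Reversing VP → still no organism matches.
Reversing citrate utilisation → still no organism matches.
Reversing ONPG → still no organism matches.

phenylalanine deaminase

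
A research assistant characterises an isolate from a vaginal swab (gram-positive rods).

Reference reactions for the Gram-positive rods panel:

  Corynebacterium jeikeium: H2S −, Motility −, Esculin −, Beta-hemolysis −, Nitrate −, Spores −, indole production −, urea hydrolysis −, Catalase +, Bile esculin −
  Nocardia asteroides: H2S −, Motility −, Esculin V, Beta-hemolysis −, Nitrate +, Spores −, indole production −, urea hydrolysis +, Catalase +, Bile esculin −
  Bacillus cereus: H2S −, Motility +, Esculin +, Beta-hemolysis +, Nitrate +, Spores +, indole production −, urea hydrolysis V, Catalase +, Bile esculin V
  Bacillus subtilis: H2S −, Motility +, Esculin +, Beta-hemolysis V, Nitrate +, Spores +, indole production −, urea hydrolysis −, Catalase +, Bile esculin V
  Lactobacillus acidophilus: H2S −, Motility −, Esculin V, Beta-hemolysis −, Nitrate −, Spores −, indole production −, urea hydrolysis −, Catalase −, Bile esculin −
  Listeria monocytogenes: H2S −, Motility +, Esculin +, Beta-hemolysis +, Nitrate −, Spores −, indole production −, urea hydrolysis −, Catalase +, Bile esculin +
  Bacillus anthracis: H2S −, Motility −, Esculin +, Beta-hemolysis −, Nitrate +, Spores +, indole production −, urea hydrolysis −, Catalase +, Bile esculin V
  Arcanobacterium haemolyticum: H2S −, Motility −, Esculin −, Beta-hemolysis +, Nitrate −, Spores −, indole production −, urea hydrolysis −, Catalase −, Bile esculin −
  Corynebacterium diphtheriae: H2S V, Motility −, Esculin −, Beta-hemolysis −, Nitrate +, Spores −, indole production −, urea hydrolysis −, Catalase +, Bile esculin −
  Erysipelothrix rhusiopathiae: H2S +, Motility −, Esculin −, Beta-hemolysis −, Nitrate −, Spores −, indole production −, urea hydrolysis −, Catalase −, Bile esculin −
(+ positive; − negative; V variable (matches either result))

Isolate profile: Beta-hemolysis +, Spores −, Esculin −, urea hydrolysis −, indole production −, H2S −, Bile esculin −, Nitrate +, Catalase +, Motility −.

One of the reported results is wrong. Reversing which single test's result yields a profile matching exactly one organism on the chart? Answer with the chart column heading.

As reported, no row in the chart matches all 10 reactions.
Reversing Motility → still no organism matches.
Reversing indole production → still no organism matches.
Reversing Esculin → still no organism matches.
Reversing Bile esculin → still no organism matches.
Reversing urea hydrolysis → still no organism matches.
Reversing H2S → still no organism matches.
Reversing Spores → still no organism matches.
Reversing Catalase → still no organism matches.
Reversing Nitrate → still no organism matches.
Reversing Beta-hemolysis (to −) → unique match: Corynebacterium diphtheriae.

Beta-hemolysis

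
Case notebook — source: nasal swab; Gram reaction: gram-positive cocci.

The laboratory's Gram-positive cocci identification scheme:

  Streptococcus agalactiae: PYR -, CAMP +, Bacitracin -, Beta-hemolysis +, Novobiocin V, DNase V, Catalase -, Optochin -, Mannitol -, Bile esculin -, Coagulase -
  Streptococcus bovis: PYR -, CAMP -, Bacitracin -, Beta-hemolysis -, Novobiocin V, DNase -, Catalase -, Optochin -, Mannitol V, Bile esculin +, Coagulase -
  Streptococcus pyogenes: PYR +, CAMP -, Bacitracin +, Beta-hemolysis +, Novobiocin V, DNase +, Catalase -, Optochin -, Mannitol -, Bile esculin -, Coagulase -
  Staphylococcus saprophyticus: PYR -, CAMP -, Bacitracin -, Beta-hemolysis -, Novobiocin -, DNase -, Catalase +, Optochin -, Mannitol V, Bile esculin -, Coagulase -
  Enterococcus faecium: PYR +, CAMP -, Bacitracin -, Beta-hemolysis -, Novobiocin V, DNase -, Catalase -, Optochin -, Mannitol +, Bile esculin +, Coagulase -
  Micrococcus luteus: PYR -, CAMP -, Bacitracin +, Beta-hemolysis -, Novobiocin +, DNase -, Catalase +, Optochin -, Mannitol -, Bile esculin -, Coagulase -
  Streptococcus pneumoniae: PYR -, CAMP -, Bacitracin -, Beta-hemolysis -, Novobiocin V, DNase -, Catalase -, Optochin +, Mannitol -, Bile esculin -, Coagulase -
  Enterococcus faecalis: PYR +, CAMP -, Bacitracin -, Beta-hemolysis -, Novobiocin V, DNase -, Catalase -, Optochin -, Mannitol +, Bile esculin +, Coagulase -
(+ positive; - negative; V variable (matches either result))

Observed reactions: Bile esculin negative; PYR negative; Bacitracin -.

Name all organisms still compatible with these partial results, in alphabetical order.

Staphylococcus saprophyticus, Streptococcus agalactiae, Streptococcus pneumoniae

PYR -: excludes Streptococcus pyogenes, Enterococcus faecium, Enterococcus faecalis — 5 left.
Bile esculin -: excludes Streptococcus bovis — 4 left.
Bacitracin -: excludes Micrococcus luteus — 3 left.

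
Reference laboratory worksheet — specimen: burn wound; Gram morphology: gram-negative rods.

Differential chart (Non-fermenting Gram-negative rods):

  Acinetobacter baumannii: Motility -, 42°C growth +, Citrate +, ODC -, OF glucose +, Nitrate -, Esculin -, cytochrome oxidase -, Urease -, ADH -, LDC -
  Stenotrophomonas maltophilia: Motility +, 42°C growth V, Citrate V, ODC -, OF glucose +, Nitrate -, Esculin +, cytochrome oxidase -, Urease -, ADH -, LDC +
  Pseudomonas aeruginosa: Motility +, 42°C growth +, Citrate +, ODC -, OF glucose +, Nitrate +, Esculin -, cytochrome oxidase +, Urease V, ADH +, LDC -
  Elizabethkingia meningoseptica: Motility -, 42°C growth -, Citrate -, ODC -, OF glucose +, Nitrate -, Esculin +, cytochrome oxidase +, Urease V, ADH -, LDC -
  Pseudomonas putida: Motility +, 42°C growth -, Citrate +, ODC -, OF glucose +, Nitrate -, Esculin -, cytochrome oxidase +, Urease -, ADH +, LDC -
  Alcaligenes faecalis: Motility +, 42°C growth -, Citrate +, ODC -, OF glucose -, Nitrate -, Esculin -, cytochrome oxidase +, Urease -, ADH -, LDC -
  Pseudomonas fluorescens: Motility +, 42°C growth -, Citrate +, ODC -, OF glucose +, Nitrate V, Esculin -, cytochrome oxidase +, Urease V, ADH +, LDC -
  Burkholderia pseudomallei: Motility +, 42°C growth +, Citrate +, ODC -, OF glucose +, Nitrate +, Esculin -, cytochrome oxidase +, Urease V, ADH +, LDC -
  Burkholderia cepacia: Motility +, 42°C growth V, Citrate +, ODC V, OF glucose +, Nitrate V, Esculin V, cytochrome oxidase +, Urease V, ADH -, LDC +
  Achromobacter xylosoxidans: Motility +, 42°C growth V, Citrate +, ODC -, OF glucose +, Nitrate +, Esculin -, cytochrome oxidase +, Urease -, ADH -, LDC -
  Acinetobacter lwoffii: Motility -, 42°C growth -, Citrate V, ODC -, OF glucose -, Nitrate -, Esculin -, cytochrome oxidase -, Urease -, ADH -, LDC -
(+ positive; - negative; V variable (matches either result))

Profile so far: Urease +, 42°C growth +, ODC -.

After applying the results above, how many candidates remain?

3

42°C growth +: excludes 5 organisms — 6 left.
Urease +: excludes Acinetobacter baumannii, Stenotrophomonas maltophilia, Achromobacter xylosoxidans — 3 left.
ODC -: all 3 remaining candidates are consistent.
Still consistent: Burkholderia cepacia, Burkholderia pseudomallei, Pseudomonas aeruginosa.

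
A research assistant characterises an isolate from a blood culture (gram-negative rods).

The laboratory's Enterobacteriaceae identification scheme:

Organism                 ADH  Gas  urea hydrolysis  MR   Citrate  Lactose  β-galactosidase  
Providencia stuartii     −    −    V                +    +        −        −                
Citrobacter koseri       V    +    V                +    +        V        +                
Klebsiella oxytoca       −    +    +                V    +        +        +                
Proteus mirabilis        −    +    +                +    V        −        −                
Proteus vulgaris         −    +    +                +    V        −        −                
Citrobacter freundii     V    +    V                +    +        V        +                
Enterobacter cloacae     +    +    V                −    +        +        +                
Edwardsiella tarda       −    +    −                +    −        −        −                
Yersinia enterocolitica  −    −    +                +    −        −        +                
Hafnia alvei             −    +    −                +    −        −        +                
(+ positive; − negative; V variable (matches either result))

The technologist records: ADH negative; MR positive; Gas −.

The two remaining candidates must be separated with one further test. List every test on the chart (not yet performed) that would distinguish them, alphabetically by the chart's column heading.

Citrate, β-galactosidase

Gas −: excludes 8 organisms — 2 left.
ADH −: all 2 remaining candidates are consistent.
MR +: all 2 remaining candidates are consistent.
Two candidates remain: Providencia stuartii and Yersinia enterocolitica.
  urea hydrolysis: V vs + — variable for at least one, does not separate.
  Citrate: Providencia stuartii +, Yersinia enterocolitica − — discriminates.
  Lactose: − vs − — same for both, does not separate.
  β-galactosidase: Providencia stuartii −, Yersinia enterocolitica + — discriminates.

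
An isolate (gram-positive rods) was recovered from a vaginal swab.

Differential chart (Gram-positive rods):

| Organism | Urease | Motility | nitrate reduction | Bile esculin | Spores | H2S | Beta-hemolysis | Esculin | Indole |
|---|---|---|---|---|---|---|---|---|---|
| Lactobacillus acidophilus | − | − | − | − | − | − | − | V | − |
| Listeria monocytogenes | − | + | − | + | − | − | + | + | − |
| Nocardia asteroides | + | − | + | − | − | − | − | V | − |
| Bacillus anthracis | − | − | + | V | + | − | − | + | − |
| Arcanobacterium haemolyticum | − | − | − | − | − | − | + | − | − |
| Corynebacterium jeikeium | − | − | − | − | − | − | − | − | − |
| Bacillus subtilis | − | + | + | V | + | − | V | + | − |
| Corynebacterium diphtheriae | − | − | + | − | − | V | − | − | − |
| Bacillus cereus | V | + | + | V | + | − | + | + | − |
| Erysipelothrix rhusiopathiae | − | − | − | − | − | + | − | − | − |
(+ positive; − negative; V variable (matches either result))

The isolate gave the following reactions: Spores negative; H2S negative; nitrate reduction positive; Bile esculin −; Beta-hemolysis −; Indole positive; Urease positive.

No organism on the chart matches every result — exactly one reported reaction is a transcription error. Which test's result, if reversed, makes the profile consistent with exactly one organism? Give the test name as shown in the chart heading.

As reported, no row in the chart matches all 7 reactions.
Reversing Indole (to −) → unique match: Nocardia asteroides.
Reversing H2S → still no organism matches.
Reversing nitrate reduction → still no organism matches.
Reversing Urease → still no organism matches.
Reversing Beta-hemolysis → still no organism matches.
Reversing Spores → still no organism matches.
Reversing Bile esculin → still no organism matches.

Indole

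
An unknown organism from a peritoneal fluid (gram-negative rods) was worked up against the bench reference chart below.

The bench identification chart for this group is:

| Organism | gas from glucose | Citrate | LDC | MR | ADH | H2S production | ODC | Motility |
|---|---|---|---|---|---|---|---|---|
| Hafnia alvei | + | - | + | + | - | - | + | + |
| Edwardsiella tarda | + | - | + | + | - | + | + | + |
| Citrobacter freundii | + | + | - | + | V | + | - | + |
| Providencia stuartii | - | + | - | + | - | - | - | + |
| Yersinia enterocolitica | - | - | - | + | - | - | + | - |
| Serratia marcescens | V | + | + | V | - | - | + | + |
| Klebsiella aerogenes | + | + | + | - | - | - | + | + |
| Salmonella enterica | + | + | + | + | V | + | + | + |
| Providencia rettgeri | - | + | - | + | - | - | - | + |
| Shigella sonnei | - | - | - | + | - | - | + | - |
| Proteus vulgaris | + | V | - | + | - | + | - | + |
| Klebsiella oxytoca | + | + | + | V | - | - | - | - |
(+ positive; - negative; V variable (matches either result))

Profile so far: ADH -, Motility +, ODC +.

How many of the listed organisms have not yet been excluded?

5

ODC +: excludes 5 organisms — 7 left.
Motility +: excludes Yersinia enterocolitica, Shigella sonnei — 5 left.
ADH -: all 5 remaining candidates are consistent.
Still consistent: Edwardsiella tarda, Hafnia alvei, Klebsiella aerogenes, Salmonella enterica, Serratia marcescens.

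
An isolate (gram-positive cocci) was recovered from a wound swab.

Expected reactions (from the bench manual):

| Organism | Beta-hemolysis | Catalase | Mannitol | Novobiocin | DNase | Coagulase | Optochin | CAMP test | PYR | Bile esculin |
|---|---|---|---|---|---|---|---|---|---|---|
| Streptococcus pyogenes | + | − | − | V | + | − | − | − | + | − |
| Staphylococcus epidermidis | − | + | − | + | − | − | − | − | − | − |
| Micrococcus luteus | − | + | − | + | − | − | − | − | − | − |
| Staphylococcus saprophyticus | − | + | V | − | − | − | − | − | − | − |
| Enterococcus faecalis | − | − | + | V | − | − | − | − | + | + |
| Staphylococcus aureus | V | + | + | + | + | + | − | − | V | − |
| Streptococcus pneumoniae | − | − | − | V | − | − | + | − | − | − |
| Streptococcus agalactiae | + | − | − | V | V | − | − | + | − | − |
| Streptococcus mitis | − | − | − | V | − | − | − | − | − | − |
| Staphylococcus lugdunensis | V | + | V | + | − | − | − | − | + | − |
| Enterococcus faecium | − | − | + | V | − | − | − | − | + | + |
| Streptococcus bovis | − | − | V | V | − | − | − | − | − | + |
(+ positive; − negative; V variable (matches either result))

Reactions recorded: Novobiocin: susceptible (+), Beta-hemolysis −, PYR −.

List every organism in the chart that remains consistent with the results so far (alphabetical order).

Micrococcus luteus, Staphylococcus aureus, Staphylococcus epidermidis, Streptococcus bovis, Streptococcus mitis, Streptococcus pneumoniae

Beta-hemolysis −: excludes Streptococcus pyogenes, Streptococcus agalactiae — 10 left.
Novobiocin +: excludes Staphylococcus saprophyticus — 9 left.
PYR −: excludes Enterococcus faecalis, Staphylococcus lugdunensis, Enterococcus faecium — 6 left.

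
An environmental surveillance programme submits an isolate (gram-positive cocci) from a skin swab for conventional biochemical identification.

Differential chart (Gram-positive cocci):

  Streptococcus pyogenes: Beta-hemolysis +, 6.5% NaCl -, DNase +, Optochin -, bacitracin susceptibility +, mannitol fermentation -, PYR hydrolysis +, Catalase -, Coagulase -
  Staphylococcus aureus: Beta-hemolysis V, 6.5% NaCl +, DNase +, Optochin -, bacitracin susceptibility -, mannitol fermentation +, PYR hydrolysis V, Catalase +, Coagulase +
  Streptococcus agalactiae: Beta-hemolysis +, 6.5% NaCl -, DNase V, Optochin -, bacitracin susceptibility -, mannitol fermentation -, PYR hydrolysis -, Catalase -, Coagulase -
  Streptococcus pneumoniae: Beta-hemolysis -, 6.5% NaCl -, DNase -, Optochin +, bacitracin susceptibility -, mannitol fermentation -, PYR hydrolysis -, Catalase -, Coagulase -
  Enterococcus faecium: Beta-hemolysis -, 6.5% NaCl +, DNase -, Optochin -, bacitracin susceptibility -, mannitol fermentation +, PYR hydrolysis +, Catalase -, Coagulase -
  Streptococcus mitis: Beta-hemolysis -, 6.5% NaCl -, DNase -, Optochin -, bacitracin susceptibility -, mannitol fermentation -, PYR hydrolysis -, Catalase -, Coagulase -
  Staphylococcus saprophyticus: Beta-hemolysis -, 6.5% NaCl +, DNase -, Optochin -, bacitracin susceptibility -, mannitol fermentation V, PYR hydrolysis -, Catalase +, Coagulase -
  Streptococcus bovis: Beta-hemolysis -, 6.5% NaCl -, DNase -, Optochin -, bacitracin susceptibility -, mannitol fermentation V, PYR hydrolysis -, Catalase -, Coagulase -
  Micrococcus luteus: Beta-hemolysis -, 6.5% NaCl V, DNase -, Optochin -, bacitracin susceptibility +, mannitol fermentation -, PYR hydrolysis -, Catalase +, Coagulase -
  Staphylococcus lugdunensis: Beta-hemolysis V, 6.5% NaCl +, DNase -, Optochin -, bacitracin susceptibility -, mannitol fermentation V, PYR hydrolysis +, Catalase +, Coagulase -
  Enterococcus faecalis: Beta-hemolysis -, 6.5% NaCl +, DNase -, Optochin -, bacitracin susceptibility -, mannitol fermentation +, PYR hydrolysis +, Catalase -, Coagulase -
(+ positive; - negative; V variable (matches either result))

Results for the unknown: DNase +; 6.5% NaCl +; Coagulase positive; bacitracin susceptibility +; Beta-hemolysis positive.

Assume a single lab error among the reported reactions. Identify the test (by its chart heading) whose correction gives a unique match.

bacitracin susceptibility

As reported, no row in the chart matches all 5 reactions.
Reversing Beta-hemolysis → still no organism matches.
Reversing 6.5% NaCl → still no organism matches.
Reversing Coagulase → still no organism matches.
Reversing bacitracin susceptibility (to -) → unique match: Staphylococcus aureus.
Reversing DNase → still no organism matches.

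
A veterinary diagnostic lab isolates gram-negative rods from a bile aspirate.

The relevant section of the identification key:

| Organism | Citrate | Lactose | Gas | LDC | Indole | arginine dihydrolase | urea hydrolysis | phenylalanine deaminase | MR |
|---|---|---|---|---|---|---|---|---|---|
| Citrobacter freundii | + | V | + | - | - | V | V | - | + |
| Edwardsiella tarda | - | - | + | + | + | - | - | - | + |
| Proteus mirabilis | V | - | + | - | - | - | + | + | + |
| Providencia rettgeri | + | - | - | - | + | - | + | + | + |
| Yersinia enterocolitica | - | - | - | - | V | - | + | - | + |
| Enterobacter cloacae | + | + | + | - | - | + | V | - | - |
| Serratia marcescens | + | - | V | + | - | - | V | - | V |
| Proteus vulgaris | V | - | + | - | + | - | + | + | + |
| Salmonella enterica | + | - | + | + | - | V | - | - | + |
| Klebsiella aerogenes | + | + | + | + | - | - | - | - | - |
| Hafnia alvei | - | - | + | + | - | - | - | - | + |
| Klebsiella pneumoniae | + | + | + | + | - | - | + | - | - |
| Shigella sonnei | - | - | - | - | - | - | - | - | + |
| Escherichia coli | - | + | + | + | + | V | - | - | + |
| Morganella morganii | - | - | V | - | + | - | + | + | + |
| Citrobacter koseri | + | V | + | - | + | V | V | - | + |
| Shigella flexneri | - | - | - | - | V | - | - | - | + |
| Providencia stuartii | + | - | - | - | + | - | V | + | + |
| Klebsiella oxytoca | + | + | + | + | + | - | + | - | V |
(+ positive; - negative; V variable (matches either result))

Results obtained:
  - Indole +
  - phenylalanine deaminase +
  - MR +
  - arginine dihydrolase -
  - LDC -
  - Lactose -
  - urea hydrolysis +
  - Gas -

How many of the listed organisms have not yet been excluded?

3

Gas -: excludes 12 organisms — 7 left.
MR +: all 7 remaining candidates are consistent.
urea hydrolysis +: excludes Shigella sonnei, Shigella flexneri — 5 left.
LDC -: excludes Serratia marcescens — 4 left.
arginine dihydrolase -: all 4 remaining candidates are consistent.
Lactose -: all 4 remaining candidates are consistent.
Indole +: all 4 remaining candidates are consistent.
phenylalanine deaminase +: excludes Yersinia enterocolitica — 3 left.
Still consistent: Morganella morganii, Providencia rettgeri, Providencia stuartii.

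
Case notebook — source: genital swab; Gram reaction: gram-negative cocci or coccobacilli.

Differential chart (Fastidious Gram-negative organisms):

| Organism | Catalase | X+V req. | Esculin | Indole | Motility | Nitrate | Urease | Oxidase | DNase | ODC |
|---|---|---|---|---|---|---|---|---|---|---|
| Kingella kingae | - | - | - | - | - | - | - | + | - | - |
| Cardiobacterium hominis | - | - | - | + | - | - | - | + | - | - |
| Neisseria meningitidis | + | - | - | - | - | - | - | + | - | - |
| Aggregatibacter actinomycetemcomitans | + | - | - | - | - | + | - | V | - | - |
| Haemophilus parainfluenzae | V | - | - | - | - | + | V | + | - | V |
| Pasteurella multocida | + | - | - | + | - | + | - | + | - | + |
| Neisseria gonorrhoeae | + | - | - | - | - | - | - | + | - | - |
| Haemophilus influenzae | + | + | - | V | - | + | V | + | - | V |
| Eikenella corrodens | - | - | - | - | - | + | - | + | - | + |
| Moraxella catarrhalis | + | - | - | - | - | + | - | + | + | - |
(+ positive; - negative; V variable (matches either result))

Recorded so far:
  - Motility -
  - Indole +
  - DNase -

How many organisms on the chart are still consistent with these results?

3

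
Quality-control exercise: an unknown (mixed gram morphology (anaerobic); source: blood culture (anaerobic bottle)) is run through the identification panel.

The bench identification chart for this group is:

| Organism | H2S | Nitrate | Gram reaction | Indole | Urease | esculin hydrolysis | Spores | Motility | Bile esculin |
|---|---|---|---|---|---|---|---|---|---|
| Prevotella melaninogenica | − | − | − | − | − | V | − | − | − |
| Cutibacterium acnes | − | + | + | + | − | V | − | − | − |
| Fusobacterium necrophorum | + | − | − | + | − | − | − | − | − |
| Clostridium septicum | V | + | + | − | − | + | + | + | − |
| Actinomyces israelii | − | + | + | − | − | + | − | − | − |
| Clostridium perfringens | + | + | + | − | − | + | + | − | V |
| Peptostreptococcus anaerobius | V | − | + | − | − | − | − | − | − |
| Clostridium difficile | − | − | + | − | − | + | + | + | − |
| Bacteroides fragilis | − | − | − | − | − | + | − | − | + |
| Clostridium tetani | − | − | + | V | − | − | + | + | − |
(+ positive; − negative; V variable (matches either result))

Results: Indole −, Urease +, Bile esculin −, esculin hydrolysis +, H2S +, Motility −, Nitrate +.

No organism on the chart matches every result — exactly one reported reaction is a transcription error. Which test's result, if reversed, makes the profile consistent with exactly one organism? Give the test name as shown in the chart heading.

As reported, no row in the chart matches all 7 reactions.
Reversing Nitrate → still no organism matches.
Reversing Motility → still no organism matches.
Reversing H2S → still no organism matches.
Reversing Bile esculin → still no organism matches.
Reversing Urease (to −) → unique match: Clostridium perfringens.
Reversing esculin hydrolysis → still no organism matches.
Reversing Indole → still no organism matches.

Urease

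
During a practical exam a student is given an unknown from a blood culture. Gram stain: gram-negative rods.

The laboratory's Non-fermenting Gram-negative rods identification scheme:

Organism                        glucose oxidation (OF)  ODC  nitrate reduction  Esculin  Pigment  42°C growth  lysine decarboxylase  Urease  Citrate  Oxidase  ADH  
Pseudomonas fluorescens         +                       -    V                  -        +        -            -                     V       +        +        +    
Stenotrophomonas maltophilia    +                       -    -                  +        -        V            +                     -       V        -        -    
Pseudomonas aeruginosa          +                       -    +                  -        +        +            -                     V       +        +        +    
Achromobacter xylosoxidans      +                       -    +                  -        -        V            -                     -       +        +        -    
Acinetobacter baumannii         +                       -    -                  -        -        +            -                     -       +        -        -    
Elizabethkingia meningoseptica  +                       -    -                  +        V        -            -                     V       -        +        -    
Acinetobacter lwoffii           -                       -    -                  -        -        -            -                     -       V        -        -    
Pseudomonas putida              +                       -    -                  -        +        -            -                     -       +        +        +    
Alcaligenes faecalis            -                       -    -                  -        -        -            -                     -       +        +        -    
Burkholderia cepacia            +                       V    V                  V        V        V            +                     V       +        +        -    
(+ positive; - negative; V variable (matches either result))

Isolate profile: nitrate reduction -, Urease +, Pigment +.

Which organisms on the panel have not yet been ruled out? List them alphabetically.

Burkholderia cepacia, Elizabethkingia meningoseptica, Pseudomonas fluorescens

nitrate reduction -: excludes Pseudomonas aeruginosa, Achromobacter xylosoxidans — 8 left.
Pigment +: excludes Stenotrophomonas maltophilia, Acinetobacter baumannii, Acinetobacter lwoffii, Alcaligenes faecalis — 4 left.
Urease +: excludes Pseudomonas putida — 3 left.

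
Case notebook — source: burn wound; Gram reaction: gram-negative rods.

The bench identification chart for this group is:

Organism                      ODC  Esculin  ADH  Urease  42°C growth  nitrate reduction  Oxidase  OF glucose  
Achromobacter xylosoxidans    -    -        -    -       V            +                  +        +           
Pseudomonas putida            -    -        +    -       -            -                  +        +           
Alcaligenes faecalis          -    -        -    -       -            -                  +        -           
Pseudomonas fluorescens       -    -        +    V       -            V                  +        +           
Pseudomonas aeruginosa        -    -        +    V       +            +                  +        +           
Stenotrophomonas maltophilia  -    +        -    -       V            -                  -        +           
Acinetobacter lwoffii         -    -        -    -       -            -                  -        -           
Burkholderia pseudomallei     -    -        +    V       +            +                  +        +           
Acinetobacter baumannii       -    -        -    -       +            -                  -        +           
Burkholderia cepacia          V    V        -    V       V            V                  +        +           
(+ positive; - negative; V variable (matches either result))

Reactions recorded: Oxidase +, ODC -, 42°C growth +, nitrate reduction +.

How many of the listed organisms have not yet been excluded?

4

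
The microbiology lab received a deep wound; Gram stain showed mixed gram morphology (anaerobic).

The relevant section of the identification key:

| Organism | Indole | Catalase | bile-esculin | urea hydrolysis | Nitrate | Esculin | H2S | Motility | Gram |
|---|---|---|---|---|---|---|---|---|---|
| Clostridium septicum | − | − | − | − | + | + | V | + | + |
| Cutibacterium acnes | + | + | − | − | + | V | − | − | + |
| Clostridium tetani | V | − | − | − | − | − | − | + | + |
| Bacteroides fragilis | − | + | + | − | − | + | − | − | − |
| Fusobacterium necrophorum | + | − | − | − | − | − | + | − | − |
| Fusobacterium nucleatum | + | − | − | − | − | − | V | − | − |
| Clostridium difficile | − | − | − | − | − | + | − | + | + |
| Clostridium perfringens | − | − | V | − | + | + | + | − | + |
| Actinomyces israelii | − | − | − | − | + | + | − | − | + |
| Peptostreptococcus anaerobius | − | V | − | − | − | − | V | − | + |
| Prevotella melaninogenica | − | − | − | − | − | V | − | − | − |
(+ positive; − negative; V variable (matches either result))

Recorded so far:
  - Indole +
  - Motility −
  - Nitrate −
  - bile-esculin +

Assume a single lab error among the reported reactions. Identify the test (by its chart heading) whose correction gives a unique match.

Indole

As reported, no row in the chart matches all 4 reactions.
Reversing Indole (to −) → unique match: Bacteroides fragilis.
Reversing bile-esculin → 2 organisms match (not unique).
Reversing Motility → still no organism matches.
Reversing Nitrate → still no organism matches.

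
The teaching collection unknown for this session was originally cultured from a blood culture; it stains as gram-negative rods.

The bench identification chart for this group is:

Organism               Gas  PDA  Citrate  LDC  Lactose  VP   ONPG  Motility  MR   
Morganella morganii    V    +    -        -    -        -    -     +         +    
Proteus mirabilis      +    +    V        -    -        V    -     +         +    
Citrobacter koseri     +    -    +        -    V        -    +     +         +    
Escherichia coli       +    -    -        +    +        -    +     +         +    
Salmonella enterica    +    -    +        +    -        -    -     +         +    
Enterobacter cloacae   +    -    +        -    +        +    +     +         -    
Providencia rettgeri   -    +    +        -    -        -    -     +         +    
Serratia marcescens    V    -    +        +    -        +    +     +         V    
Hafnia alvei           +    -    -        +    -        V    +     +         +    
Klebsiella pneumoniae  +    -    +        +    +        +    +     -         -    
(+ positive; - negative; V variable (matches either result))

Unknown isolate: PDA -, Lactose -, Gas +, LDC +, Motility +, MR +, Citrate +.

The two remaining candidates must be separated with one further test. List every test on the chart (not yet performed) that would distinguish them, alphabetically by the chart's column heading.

PDA -: excludes Morganella morganii, Proteus mirabilis, Providencia rettgeri — 7 left.
Lactose -: excludes Escherichia coli, Enterobacter cloacae, Klebsiella pneumoniae — 4 left.
Gas +: all 4 remaining candidates are consistent.
Motility +: all 4 remaining candidates are consistent.
Citrate +: excludes Hafnia alvei — 3 left.
MR +: all 3 remaining candidates are consistent.
LDC +: excludes Citrobacter koseri — 2 left.
Two candidates remain: Salmonella enterica and Serratia marcescens.
  VP: Salmonella enterica -, Serratia marcescens + — discriminates.
  ONPG: Salmonella enterica -, Serratia marcescens + — discriminates.

ONPG, VP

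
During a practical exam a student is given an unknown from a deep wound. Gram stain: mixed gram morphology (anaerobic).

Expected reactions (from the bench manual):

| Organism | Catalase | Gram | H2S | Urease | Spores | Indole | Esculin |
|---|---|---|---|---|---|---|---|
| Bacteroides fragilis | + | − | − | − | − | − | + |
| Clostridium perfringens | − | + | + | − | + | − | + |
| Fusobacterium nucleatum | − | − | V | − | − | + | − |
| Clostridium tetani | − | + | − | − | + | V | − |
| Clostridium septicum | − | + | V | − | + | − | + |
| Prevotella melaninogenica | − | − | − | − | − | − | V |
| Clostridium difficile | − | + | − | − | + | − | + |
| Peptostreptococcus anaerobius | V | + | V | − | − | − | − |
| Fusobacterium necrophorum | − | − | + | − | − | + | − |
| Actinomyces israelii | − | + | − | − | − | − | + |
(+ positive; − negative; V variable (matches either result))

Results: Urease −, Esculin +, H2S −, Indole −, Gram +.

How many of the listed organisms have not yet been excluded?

Indole −: excludes Fusobacterium nucleatum, Fusobacterium necrophorum — 8 left.
H2S −: excludes Clostridium perfringens — 7 left.
Gram +: excludes Bacteroides fragilis, Prevotella melaninogenica — 5 left.
Urease −: all 5 remaining candidates are consistent.
Esculin +: excludes Clostridium tetani, Peptostreptococcus anaerobius — 3 left.
Still consistent: Actinomyces israelii, Clostridium difficile, Clostridium septicum.

3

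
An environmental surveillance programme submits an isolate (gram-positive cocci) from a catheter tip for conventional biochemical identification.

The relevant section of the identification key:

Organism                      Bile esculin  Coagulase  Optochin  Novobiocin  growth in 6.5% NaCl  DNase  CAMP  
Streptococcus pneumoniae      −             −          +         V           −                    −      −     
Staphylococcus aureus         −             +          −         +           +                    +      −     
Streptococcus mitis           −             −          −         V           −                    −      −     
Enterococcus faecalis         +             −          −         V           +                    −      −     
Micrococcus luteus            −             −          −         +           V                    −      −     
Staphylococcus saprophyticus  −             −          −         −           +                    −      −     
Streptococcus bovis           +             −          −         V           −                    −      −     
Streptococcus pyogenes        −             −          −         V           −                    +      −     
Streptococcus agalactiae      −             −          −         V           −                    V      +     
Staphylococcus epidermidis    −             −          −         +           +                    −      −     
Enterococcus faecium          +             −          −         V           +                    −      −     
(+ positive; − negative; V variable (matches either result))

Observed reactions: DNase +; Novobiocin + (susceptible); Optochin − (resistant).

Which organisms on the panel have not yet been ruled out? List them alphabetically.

DNase +: excludes 8 organisms — 3 left.
Novobiocin +: all 3 remaining candidates are consistent.
Optochin −: all 3 remaining candidates are consistent.

Staphylococcus aureus, Streptococcus agalactiae, Streptococcus pyogenes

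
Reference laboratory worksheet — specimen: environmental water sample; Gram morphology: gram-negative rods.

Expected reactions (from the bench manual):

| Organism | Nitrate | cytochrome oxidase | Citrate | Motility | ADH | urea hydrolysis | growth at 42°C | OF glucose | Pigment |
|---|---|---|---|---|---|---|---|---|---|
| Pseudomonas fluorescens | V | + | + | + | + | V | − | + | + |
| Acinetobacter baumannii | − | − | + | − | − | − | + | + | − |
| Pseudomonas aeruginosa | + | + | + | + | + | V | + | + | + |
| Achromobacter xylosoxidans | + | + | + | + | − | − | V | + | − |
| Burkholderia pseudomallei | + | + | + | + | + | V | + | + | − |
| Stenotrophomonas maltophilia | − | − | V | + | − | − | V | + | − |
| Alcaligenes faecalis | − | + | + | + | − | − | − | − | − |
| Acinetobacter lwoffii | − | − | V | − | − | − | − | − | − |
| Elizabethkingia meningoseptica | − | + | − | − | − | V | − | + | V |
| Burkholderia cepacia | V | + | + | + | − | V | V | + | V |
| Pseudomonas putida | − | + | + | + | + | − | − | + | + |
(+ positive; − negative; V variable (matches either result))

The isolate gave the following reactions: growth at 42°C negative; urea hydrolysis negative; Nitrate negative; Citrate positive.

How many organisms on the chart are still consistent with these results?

6

growth at 42°C −: excludes Acinetobacter baumannii, Pseudomonas aeruginosa, Burkholderia pseudomallei — 8 left.
Citrate +: excludes Elizabethkingia meningoseptica — 7 left.
urea hydrolysis −: all 7 remaining candidates are consistent.
Nitrate −: excludes Achromobacter xylosoxidans — 6 left.
Still consistent: Acinetobacter lwoffii, Alcaligenes faecalis, Burkholderia cepacia, Pseudomonas fluorescens, Pseudomonas putida, Stenotrophomonas maltophilia.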